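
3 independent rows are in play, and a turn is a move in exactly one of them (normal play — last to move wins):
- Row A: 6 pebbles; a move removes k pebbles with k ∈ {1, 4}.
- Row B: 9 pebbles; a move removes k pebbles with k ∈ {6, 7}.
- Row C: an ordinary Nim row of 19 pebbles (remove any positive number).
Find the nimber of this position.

19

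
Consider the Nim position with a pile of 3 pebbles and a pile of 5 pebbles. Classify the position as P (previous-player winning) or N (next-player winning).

Compute the nim-sum pairwise:
3 ^ 5 = 6
The nim-sum is 6 ≠ 0, so this is an N-position: the player to move can win.

N-position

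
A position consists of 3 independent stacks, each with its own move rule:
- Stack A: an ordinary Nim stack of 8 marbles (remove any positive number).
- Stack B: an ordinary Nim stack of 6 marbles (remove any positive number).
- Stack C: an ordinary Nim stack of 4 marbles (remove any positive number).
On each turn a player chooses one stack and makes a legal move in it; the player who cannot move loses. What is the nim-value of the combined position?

10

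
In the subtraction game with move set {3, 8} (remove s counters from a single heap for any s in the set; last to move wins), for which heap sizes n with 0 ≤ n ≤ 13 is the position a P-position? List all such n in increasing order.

0, 1, 2, 6, 7, 11, 12, 13

Grundy values for subtraction set {3, 8}:
g(0) = mex{} = 0
g(1) = mex{} = 0
g(2) = mex{} = 0
g(3) = mex{0} = 1
g(4) = mex{0} = 1
g(5) = mex{0} = 1
g(6) = mex{1} = 0
g(7) = mex{1} = 0
g(8) = mex{0,1} = 2
g(9) = mex{0} = 1
g(10) = mex{0} = 1
g(11) = mex{1,2} = 0
g(12) = mex{1} = 0
g(13) = mex{1} = 0
The P-positions (g = 0) in 0..13 are 0, 1, 2, 6, 7, 11, 12, 13.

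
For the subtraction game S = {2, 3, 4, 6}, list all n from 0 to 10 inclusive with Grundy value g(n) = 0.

0, 1, 8, 9

Grundy values for subtraction set {2, 3, 4, 6}:
g(0) = mex{} = 0
g(1) = mex{} = 0
g(2) = mex{0} = 1
g(3) = mex{0} = 1
g(4) = mex{0,1} = 2
g(5) = mex{0,1} = 2
g(6) = mex{0,1,2} = 3
g(7) = mex{0,1,2} = 3
g(8) = mex{1,2,3} = 0
g(9) = mex{1,2,3} = 0
g(10) = mex{0,2,3} = 1
The P-positions (g = 0) in 0..10 are 0, 1, 8, 9.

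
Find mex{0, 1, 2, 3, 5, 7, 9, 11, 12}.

The values 0, 1, 2, 3 are all present; 4 is the first non-negative integer missing from the set.

4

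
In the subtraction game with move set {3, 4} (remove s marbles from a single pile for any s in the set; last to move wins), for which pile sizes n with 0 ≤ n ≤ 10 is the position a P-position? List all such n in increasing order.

0, 1, 2, 7, 8, 9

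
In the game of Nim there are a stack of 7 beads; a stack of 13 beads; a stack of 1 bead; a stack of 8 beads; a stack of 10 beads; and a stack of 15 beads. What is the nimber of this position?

Compute the nim-sum pairwise:
7 ⊕ 13 = 10
10 ⊕ 1 = 11
11 ⊕ 8 = 3
3 ⊕ 10 = 9
9 ⊕ 15 = 6

6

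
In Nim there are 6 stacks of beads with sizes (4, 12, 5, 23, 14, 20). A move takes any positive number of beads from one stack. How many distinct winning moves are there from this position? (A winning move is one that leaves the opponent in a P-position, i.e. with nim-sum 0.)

0

Bitwise XOR of the heap sizes:
  00100  (4)
  01100  (12)
  00101  (5)
  10111  (23)
  01110  (14)
  10100  (20)
  -----
  00000  (0)
The nim-sum is already 0, so every move leaves a nonzero nim-sum — there are no winning moves.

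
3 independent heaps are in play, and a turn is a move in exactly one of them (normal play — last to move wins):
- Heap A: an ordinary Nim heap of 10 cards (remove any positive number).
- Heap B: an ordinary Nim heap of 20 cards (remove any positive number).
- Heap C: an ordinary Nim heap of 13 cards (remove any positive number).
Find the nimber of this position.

Heap A is a plain Nim heap of size 10, so its Grundy value is 10.
Heap B is a plain Nim heap of size 20, so its Grundy value is 20.
Heap C is a plain Nim heap of size 13, so its Grundy value is 13.
The value of a disjunctive sum is the nim-sum of the parts.
Combined value = 10 XOR 20 XOR 13 = 19.

19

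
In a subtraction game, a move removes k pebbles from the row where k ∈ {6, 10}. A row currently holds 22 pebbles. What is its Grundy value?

1

Build the Grundy sequence with g(k) = mex{g(k−s) : s ∈ {6, 10}, s ≤ k}:
k:     0  1  2  3  4  5  6  7  8  9 10 11 12 13 14 15 16 17 18 19 20 21 22
g(k):  0  0  0  0  0  0  1  1  1  1  1  1  2  2  2  2  0  0  0  0  0  0  1
So g(22) = 1.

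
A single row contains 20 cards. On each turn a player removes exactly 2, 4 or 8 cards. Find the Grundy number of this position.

Compute g(0), g(1), … for moves {2, 4, 8}:
k:     0  1  2  3  4  5  6  7  8  9 10 11 12 13 14 15 16 17 18 19 20
g(k):  0  0  1  1  2  2  0  0  1  1  2  2  0  0  1  1  2  2  0  0  1
So g(20) = 1.

1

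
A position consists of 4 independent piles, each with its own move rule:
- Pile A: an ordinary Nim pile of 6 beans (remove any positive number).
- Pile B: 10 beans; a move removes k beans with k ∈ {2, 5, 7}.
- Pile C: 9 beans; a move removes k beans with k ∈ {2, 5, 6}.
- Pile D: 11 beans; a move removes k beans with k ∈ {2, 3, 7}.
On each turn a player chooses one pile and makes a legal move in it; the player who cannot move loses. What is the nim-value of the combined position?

4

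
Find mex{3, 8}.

0 is not in the set, so the mex is 0.

0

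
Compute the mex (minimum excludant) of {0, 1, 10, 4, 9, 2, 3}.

5

The values 0, 1, 2, 3, 4 are all present; 5 is the first non-negative integer missing from the set.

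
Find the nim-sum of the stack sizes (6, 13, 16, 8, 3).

16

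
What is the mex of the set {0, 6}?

0 is in the set but 1 is not, so the mex is 1.

1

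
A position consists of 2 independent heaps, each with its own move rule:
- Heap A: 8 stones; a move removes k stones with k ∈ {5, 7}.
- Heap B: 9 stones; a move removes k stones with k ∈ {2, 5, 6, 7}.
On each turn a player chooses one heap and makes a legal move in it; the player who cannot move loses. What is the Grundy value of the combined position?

For heap A, compute g(0), g(1), … with moves {5, 7}:
g(0) = mex{} = 0
g(1) = mex{} = 0
g(2) = mex{} = 0
g(3) = mex{} = 0
g(4) = mex{} = 0
g(5) = mex{0} = 1
g(6) = mex{0} = 1
g(7) = mex{0} = 1
g(8) = mex{0} = 1
So g(8) = 1.
Build the Grundy sequence for heap B with g(k) = mex{g(k−s) : s ∈ {2, 5, 6, 7}, s ≤ k}:
g(0) = mex{} = 0
g(1) = mex{} = 0
g(2) = mex{0} = 1
g(3) = mex{0} = 1
g(4) = mex{1} = 0
g(5) = mex{0,1} = 2
g(6) = mex{0} = 1
g(7) = mex{0,1,2} = 3
g(8) = mex{0,1} = 2
g(9) = mex{0,1,3} = 2
So g(9) = 2.
By the Sprague-Grundy theorem, the Grundy value of a sum of independent games is the XOR of the component values.
Combined value = 1 XOR 2 = 3.

3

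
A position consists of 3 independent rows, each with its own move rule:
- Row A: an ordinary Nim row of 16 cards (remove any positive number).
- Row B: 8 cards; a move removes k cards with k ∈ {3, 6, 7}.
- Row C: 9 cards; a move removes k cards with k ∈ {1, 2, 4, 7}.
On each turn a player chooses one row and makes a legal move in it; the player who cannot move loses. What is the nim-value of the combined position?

Row A is a plain Nim row of size 16, so its Grundy value is 16.
Build the Grundy sequence for row B with g(k) = mex{g(k−s) : s ∈ {3, 6, 7}, s ≤ k}:
g(0) = mex{} = 0
g(1) = mex{} = 0
g(2) = mex{} = 0
g(3) = mex{0} = 1
g(4) = mex{0} = 1
g(5) = mex{0} = 1
g(6) = mex{0,1} = 2
g(7) = mex{0,1} = 2
g(8) = mex{0,1} = 2
So g(8) = 2.
Build the Grundy sequence for row C with g(k) = mex{g(k−s) : s ∈ {1, 2, 4, 7}, s ≤ k}:
k:     0  1  2  3  4  5  6  7  8  9
g(k):  0  1  2  0  1  2  0  1  2  0
So g(9) = 0.
By the Sprague-Grundy theorem, the Grundy value of a sum of independent games is the XOR of the component values.
Combined value = 16 ⊕ 2 ⊕ 0 = 18.

18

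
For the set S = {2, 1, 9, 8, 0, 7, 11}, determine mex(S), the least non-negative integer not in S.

3

The values 0, 1, 2 are all present; 3 is the first non-negative integer missing from the set.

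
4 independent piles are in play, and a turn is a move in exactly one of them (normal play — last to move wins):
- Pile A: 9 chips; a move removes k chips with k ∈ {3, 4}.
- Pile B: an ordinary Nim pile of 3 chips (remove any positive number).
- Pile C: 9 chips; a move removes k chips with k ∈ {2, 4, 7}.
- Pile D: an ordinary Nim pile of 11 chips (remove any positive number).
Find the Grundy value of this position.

8

For pile A, compute g(0), g(1), … with moves {3, 4}:
k:     0  1  2  3  4  5  6  7  8  9
g(k):  0  0  0  1  1  1  2  0  0  0
So g(9) = 0.
Pile B is a plain Nim pile of size 3, so its Grundy value is 3.
Grundy values for pile C (subtraction set {2, 4, 7}):
k:     0  1  2  3  4  5  6  7  8  9
g(k):  0  0  1  1  2  2  0  3  1  0
So g(9) = 0.
Pile D is a plain Nim pile of size 11, so its Grundy value is 11.
The value of a disjunctive sum is the nim-sum of the parts.
Combined value = 0 ⊕ 3 ⊕ 0 ⊕ 11 = 8.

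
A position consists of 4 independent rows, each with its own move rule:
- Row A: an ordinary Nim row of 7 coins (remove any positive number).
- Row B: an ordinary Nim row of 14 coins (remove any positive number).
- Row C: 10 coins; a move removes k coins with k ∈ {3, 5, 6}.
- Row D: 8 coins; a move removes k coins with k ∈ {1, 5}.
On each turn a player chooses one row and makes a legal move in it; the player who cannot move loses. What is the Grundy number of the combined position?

Row A is a plain Nim row of size 7, so its Grundy value is 7.
Row B is a plain Nim row of size 14, so its Grundy value is 14.
Build the Grundy sequence for row C with g(k) = mex{g(k−s) : s ∈ {3, 5, 6}, s ≤ k}:
g(0) = mex{} = 0
g(1) = mex{} = 0
g(2) = mex{} = 0
g(3) = mex{0} = 1
g(4) = mex{0} = 1
g(5) = mex{0} = 1
g(6) = mex{0,1} = 2
g(7) = mex{0,1} = 2
g(8) = mex{0,1} = 2
g(9) = mex{1,2} = 0
g(10) = mex{1,2} = 0
So g(10) = 0.
Grundy values for row D (subtraction set {1, 5}):
k:     0  1  2  3  4  5  6  7  8
g(k):  0  1  0  1  0  1  0  1  0
So g(8) = 0.
The value of a disjunctive sum is the nim-sum of the parts.
Combined value = 7 XOR 14 XOR 0 XOR 0 = 9.

9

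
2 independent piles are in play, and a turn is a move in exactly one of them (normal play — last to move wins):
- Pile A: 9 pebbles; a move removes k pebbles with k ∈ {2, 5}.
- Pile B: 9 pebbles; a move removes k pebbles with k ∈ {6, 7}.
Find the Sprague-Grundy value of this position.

0

Build the Grundy sequence for pile A with g(k) = mex{g(k−s) : s ∈ {2, 5}, s ≤ k}:
g(0) = mex{} = 0
g(1) = mex{} = 0
g(2) = mex{0} = 1
g(3) = mex{0} = 1
g(4) = mex{1} = 0
g(5) = mex{0,1} = 2
g(6) = mex{0} = 1
g(7) = mex{1,2} = 0
g(8) = mex{1} = 0
g(9) = mex{0} = 1
So g(9) = 1.
Build the Grundy sequence for pile B with g(k) = mex{g(k−s) : s ∈ {6, 7}, s ≤ k}:
k:     0  1  2  3  4  5  6  7  8  9
g(k):  0  0  0  0  0  0  1  1  1  1
So g(9) = 1.
By the Sprague-Grundy theorem, the Grundy value of a sum of independent games is the XOR of the component values.
Combined value = 1 ⊕ 1 = 0.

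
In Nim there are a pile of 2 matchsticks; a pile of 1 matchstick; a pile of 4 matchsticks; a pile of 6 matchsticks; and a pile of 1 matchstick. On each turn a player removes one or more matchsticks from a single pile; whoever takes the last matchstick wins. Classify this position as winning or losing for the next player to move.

Compute the nim-sum pairwise:
2 ⊕ 1 = 3
3 ⊕ 4 = 7
7 ⊕ 6 = 1
1 ⊕ 1 = 0
The nim-sum is 0, so this is a P-position: the player to move is in a losing position under optimal play.

Losing position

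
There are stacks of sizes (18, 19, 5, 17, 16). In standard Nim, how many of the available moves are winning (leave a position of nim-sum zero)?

Write each in binary and XOR column by column:
  10010  (18)
  10011  (19)
  00101  (5)
  10001  (17)
  10000  (16)
  -----
  00101  (5)
The overall nim-sum is X = 5. A stack of size p has a winning move iff p XOR X < p (reduce it to p XOR X).
  18: 18 XOR 5 = 23 ≥ 18 — no move.
  19: 19 XOR 5 = 22 ≥ 19 — no move.
  5: 5 XOR 5 = 0 < 5 — winning move (to 0).
  17: 17 XOR 5 = 20 ≥ 17 — no move.
  16: 16 XOR 5 = 21 ≥ 16 — no move.
That gives 1 winning move.

1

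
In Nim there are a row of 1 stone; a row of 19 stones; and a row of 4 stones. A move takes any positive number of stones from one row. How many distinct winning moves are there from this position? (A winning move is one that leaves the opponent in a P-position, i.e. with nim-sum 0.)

1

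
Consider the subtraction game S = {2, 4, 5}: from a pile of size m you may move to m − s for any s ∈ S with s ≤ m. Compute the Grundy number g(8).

Compute g(0), g(1), … for moves {2, 4, 5}:
k:     0  1  2  3  4  5  6  7  8
g(k):  0  0  1  1  2  2  3  0  0
So g(8) = 0.

0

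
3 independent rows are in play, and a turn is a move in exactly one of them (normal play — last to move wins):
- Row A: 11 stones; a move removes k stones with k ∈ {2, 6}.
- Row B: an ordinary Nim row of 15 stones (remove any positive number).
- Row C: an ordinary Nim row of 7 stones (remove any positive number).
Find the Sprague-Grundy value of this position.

Build the Grundy sequence for row A with g(k) = mex{g(k−s) : s ∈ {2, 6}, s ≤ k}:
g(0) = mex{} = 0
g(1) = mex{} = 0
g(2) = mex{0} = 1
g(3) = mex{0} = 1
g(4) = mex{1} = 0
g(5) = mex{1} = 0
g(6) = mex{0} = 1
g(7) = mex{0} = 1
g(8) = mex{1} = 0
g(9) = mex{1} = 0
g(10) = mex{0} = 1
g(11) = mex{0} = 1
So g(11) = 1.
Row B is a plain Nim row of size 15, so its Grundy value is 15.
Row C is a plain Nim row of size 7, so its Grundy value is 7.
The value of a disjunctive sum is the nim-sum of the parts.
Combined value = 1 XOR 15 XOR 7 = 9.

9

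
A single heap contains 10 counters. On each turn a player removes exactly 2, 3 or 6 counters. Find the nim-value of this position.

0

Build the Grundy sequence with g(k) = mex{g(k−s) : s ∈ {2, 3, 6}, s ≤ k}:
k:     0  1  2  3  4  5  6  7  8  9 10
g(k):  0  0  1  1  2  0  3  1  2  0  0
So g(10) = 0.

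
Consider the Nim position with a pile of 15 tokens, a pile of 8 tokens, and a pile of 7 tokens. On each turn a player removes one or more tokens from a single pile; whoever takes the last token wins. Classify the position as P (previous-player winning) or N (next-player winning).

P-position

Write each in binary and XOR column by column:
  1111  (15)
  1000  (8)
  0111  (7)
  ----
  0000  (0)
The nim-sum is 0, so this is a P-position: the player to move is in a losing position under optimal play.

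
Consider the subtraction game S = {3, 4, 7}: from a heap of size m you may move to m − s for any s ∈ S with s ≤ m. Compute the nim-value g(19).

3

Build the Grundy sequence with g(k) = mex{g(k−s) : s ∈ {3, 4, 7}, s ≤ k}:
k:     0  1  2  3  4  5  6  7  8  9 10 11 12 13 14 15 16 17 18 19
g(k):  0  0  0  1  1  1  2  2  2  3  0  0  0  1  1  1  2  2  2  3
So g(19) = 3.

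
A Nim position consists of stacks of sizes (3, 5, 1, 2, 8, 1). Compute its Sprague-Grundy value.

12

Compute the nim-sum pairwise:
3 ^ 5 = 6
6 ^ 1 = 7
7 ^ 2 = 5
5 ^ 8 = 13
13 ^ 1 = 12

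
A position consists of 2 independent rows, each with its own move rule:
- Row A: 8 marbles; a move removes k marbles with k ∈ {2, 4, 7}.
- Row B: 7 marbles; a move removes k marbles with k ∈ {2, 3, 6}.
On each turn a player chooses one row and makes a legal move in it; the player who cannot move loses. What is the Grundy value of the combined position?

0

For row A, compute g(0), g(1), … with moves {2, 4, 7}:
g(0) = mex{} = 0
g(1) = mex{} = 0
g(2) = mex{0} = 1
g(3) = mex{0} = 1
g(4) = mex{0,1} = 2
g(5) = mex{0,1} = 2
g(6) = mex{1,2} = 0
g(7) = mex{0,1,2} = 3
g(8) = mex{0,2} = 1
So g(8) = 1.
Build the Grundy sequence for row B with g(k) = mex{g(k−s) : s ∈ {2, 3, 6}, s ≤ k}:
k:     0  1  2  3  4  5  6  7
g(k):  0  0  1  1  2  0  3  1
So g(7) = 1.
The value of a disjunctive sum is the nim-sum of the parts.
Combined value = 1 ⊕ 1 = 0.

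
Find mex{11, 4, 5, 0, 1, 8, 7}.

The values 0, 1 are all present; 2 is the first non-negative integer missing from the set.

2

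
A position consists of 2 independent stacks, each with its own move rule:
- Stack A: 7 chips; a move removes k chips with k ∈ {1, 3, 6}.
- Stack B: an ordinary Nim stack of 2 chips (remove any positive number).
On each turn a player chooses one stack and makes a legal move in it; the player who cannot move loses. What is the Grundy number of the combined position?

1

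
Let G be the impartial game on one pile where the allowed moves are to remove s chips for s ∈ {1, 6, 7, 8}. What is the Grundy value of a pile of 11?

Compute g(0), g(1), … for moves {1, 6, 7, 8}:
g(0) = mex{} = 0
g(1) = mex{0} = 1
g(2) = mex{1} = 0
g(3) = mex{0} = 1
g(4) = mex{1} = 0
g(5) = mex{0} = 1
g(6) = mex{0,1} = 2
g(7) = mex{0,1,2} = 3
g(8) = mex{0,1,3} = 2
g(9) = mex{0,1,2} = 3
g(10) = mex{0,1,3} = 2
g(11) = mex{0,1,2} = 3
So g(11) = 3.

3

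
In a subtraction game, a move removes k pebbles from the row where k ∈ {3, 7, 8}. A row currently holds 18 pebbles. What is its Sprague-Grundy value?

2

Build the Grundy sequence with g(k) = mex{g(k−s) : s ∈ {3, 7, 8}, s ≤ k}:
k:     0  1  2  3  4  5  6  7  8  9 10 11 12 13 14 15 16 17 18
g(k):  0  0  0  1  1  1  0  2  2  1  3  0  0  2  1  1  0  0  2
So g(18) = 2.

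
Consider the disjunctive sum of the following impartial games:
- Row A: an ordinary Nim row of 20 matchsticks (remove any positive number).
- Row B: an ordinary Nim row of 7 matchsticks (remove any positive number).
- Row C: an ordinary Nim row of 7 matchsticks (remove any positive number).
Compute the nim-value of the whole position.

Row A is a plain Nim row of size 20, so its Grundy value is 20.
Row B is a plain Nim row of size 7, so its Grundy value is 7.
Row C is a plain Nim row of size 7, so its Grundy value is 7.
The value of a disjunctive sum is the nim-sum of the parts.
Combined value = 20 XOR 7 XOR 7 = 20.

20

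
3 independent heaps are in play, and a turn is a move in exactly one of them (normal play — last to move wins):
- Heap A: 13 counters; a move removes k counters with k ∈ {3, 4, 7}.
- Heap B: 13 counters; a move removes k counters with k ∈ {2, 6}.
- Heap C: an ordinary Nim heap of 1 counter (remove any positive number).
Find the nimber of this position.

0

Build the Grundy sequence for heap A with g(k) = mex{g(k−s) : s ∈ {3, 4, 7}, s ≤ k}:
k:     0  1  2  3  4  5  6  7  8  9 10 11 12 13
g(k):  0  0  0  1  1  1  2  2  2  3  0  0  0  1
So g(13) = 1.
Build the Grundy sequence for heap B with g(k) = mex{g(k−s) : s ∈ {2, 6}, s ≤ k}:
g(0) = mex{} = 0
g(1) = mex{} = 0
g(2) = mex{0} = 1
g(3) = mex{0} = 1
g(4) = mex{1} = 0
g(5) = mex{1} = 0
g(6) = mex{0} = 1
g(7) = mex{0} = 1
g(8) = mex{1} = 0
g(9) = mex{1} = 0
g(10) = mex{0} = 1
g(11) = mex{0} = 1
g(12) = mex{1} = 0
g(13) = mex{1} = 0
So g(13) = 0.
Heap C is a plain Nim heap of size 1, so its Grundy value is 1.
The value of a disjunctive sum is the nim-sum of the parts.
Combined value = 1 XOR 0 XOR 1 = 0.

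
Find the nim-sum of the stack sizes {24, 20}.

In binary:
  11000  (24)
  10100  (20)
  -----
  01100  (12)

12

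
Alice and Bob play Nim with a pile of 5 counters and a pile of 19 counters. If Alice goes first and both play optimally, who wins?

Alice wins

Nim-sum: 5 ⊕ 19 = 22.
The nim-sum is 22 ≠ 0, so this is an N-position: the player to move can win; Alice has a winning move.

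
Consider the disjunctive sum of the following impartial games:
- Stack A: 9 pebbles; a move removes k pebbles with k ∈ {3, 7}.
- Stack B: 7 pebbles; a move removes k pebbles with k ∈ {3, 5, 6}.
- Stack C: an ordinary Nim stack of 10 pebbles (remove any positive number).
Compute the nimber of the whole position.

9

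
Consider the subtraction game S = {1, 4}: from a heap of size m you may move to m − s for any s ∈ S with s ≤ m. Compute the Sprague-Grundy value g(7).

0

Build the Grundy sequence with g(k) = mex{g(k−s) : s ∈ {1, 4}, s ≤ k}:
g(0) = mex{} = 0
g(1) = mex{0} = 1
g(2) = mex{1} = 0
g(3) = mex{0} = 1
g(4) = mex{0,1} = 2
g(5) = mex{1,2} = 0
g(6) = mex{0} = 1
g(7) = mex{1} = 0
So g(7) = 0.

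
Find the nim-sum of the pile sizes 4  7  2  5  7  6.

In binary:
  100  (4)
  111  (7)
  010  (2)
  101  (5)
  111  (7)
  110  (6)
  ---
  101  (5)

5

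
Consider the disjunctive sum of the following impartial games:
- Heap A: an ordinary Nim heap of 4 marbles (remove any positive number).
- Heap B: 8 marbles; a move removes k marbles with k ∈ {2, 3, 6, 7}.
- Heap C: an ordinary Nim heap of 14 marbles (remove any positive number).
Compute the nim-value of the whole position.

Heap A is a plain Nim heap of size 4, so its Grundy value is 4.
Grundy values for heap B (subtraction set {2, 3, 6, 7}):
g(0) = mex{} = 0
g(1) = mex{} = 0
g(2) = mex{0} = 1
g(3) = mex{0} = 1
g(4) = mex{0,1} = 2
g(5) = mex{1} = 0
g(6) = mex{0,1,2} = 3
g(7) = mex{0,2} = 1
g(8) = mex{0,1,3} = 2
So g(8) = 2.
Heap C is a plain Nim heap of size 14, so its Grundy value is 14.
The value of a disjunctive sum is the nim-sum of the parts.
Combined value = 4 XOR 2 XOR 14 = 8.

8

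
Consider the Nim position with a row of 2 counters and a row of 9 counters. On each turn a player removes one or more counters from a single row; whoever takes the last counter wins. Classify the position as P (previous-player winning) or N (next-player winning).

Write each in binary and XOR column by column:
  0010  (2)
  1001  (9)
  ----
  1011  (11)
The nim-sum is 11 ≠ 0, so this is an N-position: the player to move can win.

N-position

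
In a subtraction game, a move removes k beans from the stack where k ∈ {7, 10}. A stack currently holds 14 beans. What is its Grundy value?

2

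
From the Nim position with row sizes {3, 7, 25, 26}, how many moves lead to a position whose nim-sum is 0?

Nim-sum: 3 ^ 7 ^ 25 ^ 26 = 7.
The overall nim-sum is X = 7. A row of size p has a winning move iff p XOR X < p (reduce it to p XOR X).
  3: 3 XOR 7 = 4 ≥ 3 — no move.
  7: 7 XOR 7 = 0 < 7 — winning move (to 0).
  25: 25 XOR 7 = 30 ≥ 25 — no move.
  26: 26 XOR 7 = 29 ≥ 26 — no move.
That gives 1 winning move.

1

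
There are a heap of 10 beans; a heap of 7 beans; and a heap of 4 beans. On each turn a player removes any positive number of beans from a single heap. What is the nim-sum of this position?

Nim-sum: 10 XOR 7 XOR 4 = 9.

9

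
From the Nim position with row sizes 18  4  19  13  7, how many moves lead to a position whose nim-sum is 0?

Compute the nim-sum pairwise:
18 ^ 4 = 22
22 ^ 19 = 5
5 ^ 13 = 8
8 ^ 7 = 15
The overall nim-sum is X = 15. A row of size p has a winning move iff p XOR X < p (reduce it to p XOR X).
  18: 18 XOR 15 = 29 ≥ 18 — no move.
  4: 4 XOR 15 = 11 ≥ 4 — no move.
  19: 19 XOR 15 = 28 ≥ 19 — no move.
  13: 13 XOR 15 = 2 < 13 — winning move (to 2).
  7: 7 XOR 15 = 8 ≥ 7 — no move.
That gives 1 winning move.

1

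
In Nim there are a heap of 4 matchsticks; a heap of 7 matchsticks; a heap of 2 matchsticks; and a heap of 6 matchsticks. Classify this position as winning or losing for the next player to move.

Winning position

Compute the nim-sum pairwise:
4 ⊕ 7 = 3
3 ⊕ 2 = 1
1 ⊕ 6 = 7
The nim-sum is 7 ≠ 0, so this is an N-position: the player to move can win.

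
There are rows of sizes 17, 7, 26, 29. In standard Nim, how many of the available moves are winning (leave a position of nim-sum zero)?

Write each in binary and XOR column by column:
  10001  (17)
  00111  (7)
  11010  (26)
  11101  (29)
  -----
  10001  (17)
The overall nim-sum is X = 17. A row of size p has a winning move iff p XOR X < p (reduce it to p XOR X).
  17: 17 XOR 17 = 0 < 17 — winning move (to 0).
  7: 7 XOR 17 = 22 ≥ 7 — no move.
  26: 26 XOR 17 = 11 < 26 — winning move (to 11).
  29: 29 XOR 17 = 12 < 29 — winning move (to 12).
That gives 3 winning moves.

3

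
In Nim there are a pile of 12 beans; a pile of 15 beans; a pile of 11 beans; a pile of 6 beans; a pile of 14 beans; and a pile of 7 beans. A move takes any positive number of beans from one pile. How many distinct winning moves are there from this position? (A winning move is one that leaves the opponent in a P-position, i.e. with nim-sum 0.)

Nim-sum: 12 ⊕ 15 ⊕ 11 ⊕ 6 ⊕ 14 ⊕ 7 = 7.
The overall nim-sum is X = 7. A pile of size p has a winning move iff p XOR X < p (reduce it to p XOR X).
  12: 12 XOR 7 = 11 < 12 — winning move (to 11).
  15: 15 XOR 7 = 8 < 15 — winning move (to 8).
  11: 11 XOR 7 = 12 ≥ 11 — no move.
  6: 6 XOR 7 = 1 < 6 — winning move (to 1).
  14: 14 XOR 7 = 9 < 14 — winning move (to 9).
  7: 7 XOR 7 = 0 < 7 — winning move (to 0).
That gives 5 winning moves.

5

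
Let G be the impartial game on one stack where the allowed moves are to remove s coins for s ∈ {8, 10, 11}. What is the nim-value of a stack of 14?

Compute g(0), g(1), … for moves {8, 10, 11}:
k:     0  1  2  3  4  5  6  7  8  9 10 11 12 13 14
g(k):  0  0  0  0  0  0  0  0  1  1  1  1  1  1  1
So g(14) = 1.

1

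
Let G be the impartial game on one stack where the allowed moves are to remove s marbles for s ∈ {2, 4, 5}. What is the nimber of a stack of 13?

3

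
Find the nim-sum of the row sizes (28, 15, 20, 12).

Bitwise XOR of the heap sizes:
  11100  (28)
  01111  (15)
  10100  (20)
  01100  (12)
  -----
  01011  (11)

11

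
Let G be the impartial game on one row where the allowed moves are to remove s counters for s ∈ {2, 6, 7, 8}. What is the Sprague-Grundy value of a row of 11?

3

Grundy values for subtraction set {2, 6, 7, 8}:
k:     0  1  2  3  4  5  6  7  8  9 10 11
g(k):  0  0  1  1  0  0  1  1  2  2  3  3
So g(11) = 3.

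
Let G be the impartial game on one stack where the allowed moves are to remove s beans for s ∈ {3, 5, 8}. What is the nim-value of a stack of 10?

3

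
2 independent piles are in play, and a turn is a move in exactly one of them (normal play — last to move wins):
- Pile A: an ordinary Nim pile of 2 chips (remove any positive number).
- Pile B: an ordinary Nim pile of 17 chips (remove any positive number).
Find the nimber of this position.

19

Pile A is a plain Nim pile of size 2, so its Grundy value is 2.
Pile B is a plain Nim pile of size 17, so its Grundy value is 17.
By the Sprague-Grundy theorem, the Grundy value of a sum of independent games is the XOR of the component values.
Combined value = 2 ⊕ 17 = 19.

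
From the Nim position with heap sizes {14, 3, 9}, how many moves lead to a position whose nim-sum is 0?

1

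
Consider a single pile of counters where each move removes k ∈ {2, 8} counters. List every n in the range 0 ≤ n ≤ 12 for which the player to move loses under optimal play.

0, 1, 4, 5, 10, 11

Build the Grundy sequence with g(k) = mex{g(k−s) : s ∈ {2, 8}, s ≤ k}:
g(0) = mex{} = 0
g(1) = mex{} = 0
g(2) = mex{0} = 1
g(3) = mex{0} = 1
g(4) = mex{1} = 0
g(5) = mex{1} = 0
g(6) = mex{0} = 1
g(7) = mex{0} = 1
g(8) = mex{0,1} = 2
g(9) = mex{0,1} = 2
g(10) = mex{1,2} = 0
g(11) = mex{1,2} = 0
g(12) = mex{0} = 1
The P-positions (g = 0) in 0..12 are 0, 1, 4, 5, 10, 11.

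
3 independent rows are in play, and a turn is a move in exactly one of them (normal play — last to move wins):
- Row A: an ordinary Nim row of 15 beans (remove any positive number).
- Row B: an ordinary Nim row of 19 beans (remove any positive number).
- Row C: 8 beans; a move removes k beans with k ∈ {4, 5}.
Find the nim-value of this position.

Row A is a plain Nim row of size 15, so its Grundy value is 15.
Row B is a plain Nim row of size 19, so its Grundy value is 19.
Build the Grundy sequence for row C with g(k) = mex{g(k−s) : s ∈ {4, 5}, s ≤ k}:
g(0) = mex{} = 0
g(1) = mex{} = 0
g(2) = mex{} = 0
g(3) = mex{} = 0
g(4) = mex{0} = 1
g(5) = mex{0} = 1
g(6) = mex{0} = 1
g(7) = mex{0} = 1
g(8) = mex{0,1} = 2
So g(8) = 2.
The value of a disjunctive sum is the nim-sum of the parts.
Combined value = 15 ⊕ 19 ⊕ 2 = 30.

30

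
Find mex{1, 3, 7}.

0 is not in the set, so the mex is 0.

0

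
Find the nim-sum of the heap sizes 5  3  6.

0

Compute the nim-sum pairwise:
5 XOR 3 = 6
6 XOR 6 = 0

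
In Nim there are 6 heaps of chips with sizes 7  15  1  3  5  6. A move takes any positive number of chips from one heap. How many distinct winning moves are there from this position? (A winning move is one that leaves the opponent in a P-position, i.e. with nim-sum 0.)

1

Compute the nim-sum pairwise:
7 ⊕ 15 = 8
8 ⊕ 1 = 9
9 ⊕ 3 = 10
10 ⊕ 5 = 15
15 ⊕ 6 = 9
The overall nim-sum is X = 9. A heap of size p has a winning move iff p XOR X < p (reduce it to p XOR X).
  7: 7 XOR 9 = 14 ≥ 7 — no move.
  15: 15 XOR 9 = 6 < 15 — winning move (to 6).
  1: 1 XOR 9 = 8 ≥ 1 — no move.
  3: 3 XOR 9 = 10 ≥ 3 — no move.
  5: 5 XOR 9 = 12 ≥ 5 — no move.
  6: 6 XOR 9 = 15 ≥ 6 — no move.
That gives 1 winning move.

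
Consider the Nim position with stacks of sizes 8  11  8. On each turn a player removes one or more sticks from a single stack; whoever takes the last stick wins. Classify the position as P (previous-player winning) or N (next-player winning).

N-position

In binary:
  1000  (8)
  1011  (11)
  1000  (8)
  ----
  1011  (11)
The nim-sum is 11 ≠ 0, so this is an N-position: the player to move can win.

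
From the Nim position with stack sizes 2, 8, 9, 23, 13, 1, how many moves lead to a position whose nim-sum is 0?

Nim-sum: 2 XOR 8 XOR 9 XOR 23 XOR 13 XOR 1 = 24.
The overall nim-sum is X = 24. A stack of size p has a winning move iff p XOR X < p (reduce it to p XOR X).
  2: 2 XOR 24 = 26 ≥ 2 — no move.
  8: 8 XOR 24 = 16 ≥ 8 — no move.
  9: 9 XOR 24 = 17 ≥ 9 — no move.
  23: 23 XOR 24 = 15 < 23 — winning move (to 15).
  13: 13 XOR 24 = 21 ≥ 13 — no move.
  1: 1 XOR 24 = 25 ≥ 1 — no move.
That gives 1 winning move.

1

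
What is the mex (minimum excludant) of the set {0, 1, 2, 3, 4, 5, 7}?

6

The values 0, 1, 2, 3, 4, 5 are all present; 6 is the first non-negative integer missing from the set.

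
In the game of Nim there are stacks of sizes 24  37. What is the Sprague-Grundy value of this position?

Compute the nim-sum pairwise:
24 XOR 37 = 61

61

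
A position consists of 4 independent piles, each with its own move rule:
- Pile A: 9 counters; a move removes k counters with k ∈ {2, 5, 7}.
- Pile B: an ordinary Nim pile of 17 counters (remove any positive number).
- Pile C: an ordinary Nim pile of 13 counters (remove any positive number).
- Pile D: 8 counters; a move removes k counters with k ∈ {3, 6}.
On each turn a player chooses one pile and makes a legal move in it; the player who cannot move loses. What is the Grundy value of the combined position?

28

For pile A, compute g(0), g(1), … with moves {2, 5, 7}:
k:     0  1  2  3  4  5  6  7  8  9
g(k):  0  0  1  1  0  2  1  3  2  2
So g(9) = 2.
Pile B is a plain Nim pile of size 17, so its Grundy value is 17.
Pile C is a plain Nim pile of size 13, so its Grundy value is 13.
Build the Grundy sequence for pile D with g(k) = mex{g(k−s) : s ∈ {3, 6}, s ≤ k}:
g(0) = mex{} = 0
g(1) = mex{} = 0
g(2) = mex{} = 0
g(3) = mex{0} = 1
g(4) = mex{0} = 1
g(5) = mex{0} = 1
g(6) = mex{0,1} = 2
g(7) = mex{0,1} = 2
g(8) = mex{0,1} = 2
So g(8) = 2.
The value of a disjunctive sum is the nim-sum of the parts.
Combined value = 2 XOR 17 XOR 13 XOR 2 = 28.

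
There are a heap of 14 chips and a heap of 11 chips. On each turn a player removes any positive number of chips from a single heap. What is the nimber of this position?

5

Compute the nim-sum pairwise:
14 ⊕ 11 = 5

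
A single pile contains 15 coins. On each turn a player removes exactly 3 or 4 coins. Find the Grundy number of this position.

Build the Grundy sequence with g(k) = mex{g(k−s) : s ∈ {3, 4}, s ≤ k}:
k:     0  1  2  3  4  5  6  7  8  9 10 11 12 13 14 15
g(k):  0  0  0  1  1  1  2  0  0  0  1  1  1  2  0  0
So g(15) = 0.

0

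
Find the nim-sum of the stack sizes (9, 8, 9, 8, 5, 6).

3

Bitwise XOR of the heap sizes:
  1001  (9)
  1000  (8)
  1001  (9)
  1000  (8)
  0101  (5)
  0110  (6)
  ----
  0011  (3)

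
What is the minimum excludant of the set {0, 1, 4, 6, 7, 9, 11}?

The values 0, 1 are all present; 2 is the first non-negative integer missing from the set.

2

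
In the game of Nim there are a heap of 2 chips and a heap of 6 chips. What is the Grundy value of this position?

4

Compute the nim-sum pairwise:
2 XOR 6 = 4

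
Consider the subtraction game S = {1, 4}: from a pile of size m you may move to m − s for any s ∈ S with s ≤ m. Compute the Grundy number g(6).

Build the Grundy sequence with g(k) = mex{g(k−s) : s ∈ {1, 4}, s ≤ k}:
k:     0  1  2  3  4  5  6
g(k):  0  1  0  1  2  0  1
So g(6) = 1.

1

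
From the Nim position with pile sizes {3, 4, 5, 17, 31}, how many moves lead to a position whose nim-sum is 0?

In binary:
  00011  (3)
  00100  (4)
  00101  (5)
  10001  (17)
  11111  (31)
  -----
  01100  (12)
The overall nim-sum is X = 12. A pile of size p has a winning move iff p XOR X < p (reduce it to p XOR X).
  3: 3 XOR 12 = 15 ≥ 3 — no move.
  4: 4 XOR 12 = 8 ≥ 4 — no move.
  5: 5 XOR 12 = 9 ≥ 5 — no move.
  17: 17 XOR 12 = 29 ≥ 17 — no move.
  31: 31 XOR 12 = 19 < 31 — winning move (to 19).
That gives 1 winning move.

1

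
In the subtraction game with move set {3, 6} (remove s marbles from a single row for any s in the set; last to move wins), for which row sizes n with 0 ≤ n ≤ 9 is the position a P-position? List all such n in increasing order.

0, 1, 2, 9

Grundy values for subtraction set {3, 6}:
g(0) = mex{} = 0
g(1) = mex{} = 0
g(2) = mex{} = 0
g(3) = mex{0} = 1
g(4) = mex{0} = 1
g(5) = mex{0} = 1
g(6) = mex{0,1} = 2
g(7) = mex{0,1} = 2
g(8) = mex{0,1} = 2
g(9) = mex{1,2} = 0
The P-positions (g = 0) in 0..9 are 0, 1, 2, 9.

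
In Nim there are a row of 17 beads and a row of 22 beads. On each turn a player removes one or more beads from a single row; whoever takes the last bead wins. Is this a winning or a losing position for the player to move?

Write each in binary and XOR column by column:
  10001  (17)
  10110  (22)
  -----
  00111  (7)
The nim-sum is 7 ≠ 0, so this is an N-position: the player to move can win.

Winning position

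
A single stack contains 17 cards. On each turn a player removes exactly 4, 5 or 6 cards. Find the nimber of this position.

Compute g(0), g(1), … for moves {4, 5, 6}:
k:     0  1  2  3  4  5  6  7  8  9 10 11 12 13 14 15 16 17
g(k):  0  0  0  0  1  1  1  1  2  2  0  0  0  0  1  1  1  1
So g(17) = 1.

1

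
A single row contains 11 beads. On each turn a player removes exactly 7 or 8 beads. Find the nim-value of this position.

1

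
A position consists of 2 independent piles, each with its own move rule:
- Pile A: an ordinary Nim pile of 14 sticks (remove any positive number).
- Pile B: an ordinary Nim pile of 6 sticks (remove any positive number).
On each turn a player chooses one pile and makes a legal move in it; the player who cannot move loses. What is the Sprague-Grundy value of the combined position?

Pile A is a plain Nim pile of size 14, so its Grundy value is 14.
Pile B is a plain Nim pile of size 6, so its Grundy value is 6.
The value of a disjunctive sum is the nim-sum of the parts.
Combined value = 14 ⊕ 6 = 8.

8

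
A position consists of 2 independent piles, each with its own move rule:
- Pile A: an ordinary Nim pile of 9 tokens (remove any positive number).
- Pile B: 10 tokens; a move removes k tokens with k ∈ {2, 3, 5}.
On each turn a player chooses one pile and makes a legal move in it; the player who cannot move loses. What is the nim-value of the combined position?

Pile A is a plain Nim pile of size 9, so its Grundy value is 9.
For pile B, compute g(0), g(1), … with moves {2, 3, 5}:
g(0) = mex{} = 0
g(1) = mex{} = 0
g(2) = mex{0} = 1
g(3) = mex{0} = 1
g(4) = mex{0,1} = 2
g(5) = mex{0,1} = 2
g(6) = mex{0,1,2} = 3
g(7) = mex{1,2} = 0
g(8) = mex{1,2,3} = 0
g(9) = mex{0,2,3} = 1
g(10) = mex{0,2} = 1
So g(10) = 1.
By the Sprague-Grundy theorem, the Grundy value of a sum of independent games is the XOR of the component values.
Combined value = 9 ⊕ 1 = 8.

8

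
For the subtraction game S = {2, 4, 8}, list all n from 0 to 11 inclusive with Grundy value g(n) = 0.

0, 1, 6, 7

Compute g(0), g(1), … for moves {2, 4, 8}:
k:     0  1  2  3  4  5  6  7  8  9 10 11
g(k):  0  0  1  1  2  2  0  0  1  1  2  2
The P-positions (g = 0) in 0..11 are 0, 1, 6, 7.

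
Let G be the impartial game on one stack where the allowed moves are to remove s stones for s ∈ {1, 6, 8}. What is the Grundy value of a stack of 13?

Grundy values for subtraction set {1, 6, 8}:
k:     0  1  2  3  4  5  6  7  8  9 10 11 12 13
g(k):  0  1  0  1  0  1  2  0  1  0  1  0  1  2
So g(13) = 2.

2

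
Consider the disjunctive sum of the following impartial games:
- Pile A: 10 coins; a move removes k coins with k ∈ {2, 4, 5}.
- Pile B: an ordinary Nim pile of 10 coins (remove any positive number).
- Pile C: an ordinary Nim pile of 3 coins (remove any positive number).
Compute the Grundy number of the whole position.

8

Build the Grundy sequence for pile A with g(k) = mex{g(k−s) : s ∈ {2, 4, 5}, s ≤ k}:
k:     0  1  2  3  4  5  6  7  8  9 10
g(k):  0  0  1  1  2  2  3  0  0  1  1
So g(10) = 1.
Pile B is a plain Nim pile of size 10, so its Grundy value is 10.
Pile C is a plain Nim pile of size 3, so its Grundy value is 3.
By the Sprague-Grundy theorem, the Grundy value of a sum of independent games is the XOR of the component values.
Combined value = 1 ⊕ 10 ⊕ 3 = 8.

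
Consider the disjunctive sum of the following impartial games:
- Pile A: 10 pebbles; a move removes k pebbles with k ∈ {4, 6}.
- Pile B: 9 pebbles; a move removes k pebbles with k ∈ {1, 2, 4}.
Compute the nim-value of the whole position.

Build the Grundy sequence for pile A with g(k) = mex{g(k−s) : s ∈ {4, 6}, s ≤ k}:
k:     0  1  2  3  4  5  6  7  8  9 10
g(k):  0  0  0  0  1  1  1  1  2  2  0
So g(10) = 0.
Grundy values for pile B (subtraction set {1, 2, 4}):
g(0) = mex{} = 0
g(1) = mex{0} = 1
g(2) = mex{0,1} = 2
g(3) = mex{1,2} = 0
g(4) = mex{0,2} = 1
g(5) = mex{0,1} = 2
g(6) = mex{1,2} = 0
g(7) = mex{0,2} = 1
g(8) = mex{0,1} = 2
g(9) = mex{1,2} = 0
So g(9) = 0.
By the Sprague-Grundy theorem, the Grundy value of a sum of independent games is the XOR of the component values.
Combined value = 0 XOR 0 = 0.

0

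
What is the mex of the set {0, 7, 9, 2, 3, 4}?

0 is in the set but 1 is not, so the mex is 1.

1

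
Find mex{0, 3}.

1

0 is in the set but 1 is not, so the mex is 1.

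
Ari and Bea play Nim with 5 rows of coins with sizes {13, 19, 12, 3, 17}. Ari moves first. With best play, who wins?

Bea wins

Nim-sum: 13 ^ 19 ^ 12 ^ 3 ^ 17 = 0.
The nim-sum is 0, so this is a P-position: the player to move is in a losing position under optimal play; Ari is about to move from it and so loses — Bea wins.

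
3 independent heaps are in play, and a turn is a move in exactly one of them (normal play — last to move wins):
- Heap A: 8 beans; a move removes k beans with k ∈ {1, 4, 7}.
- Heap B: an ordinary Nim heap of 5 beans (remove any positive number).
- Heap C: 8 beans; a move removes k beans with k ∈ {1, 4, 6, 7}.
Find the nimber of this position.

Build the Grundy sequence for heap A with g(k) = mex{g(k−s) : s ∈ {1, 4, 7}, s ≤ k}:
k:     0  1  2  3  4  5  6  7  8
g(k):  0  1  0  1  2  0  1  2  0
So g(8) = 0.
Heap B is a plain Nim heap of size 5, so its Grundy value is 5.
For heap C, compute g(0), g(1), … with moves {1, 4, 6, 7}:
g(0) = mex{} = 0
g(1) = mex{0} = 1
g(2) = mex{1} = 0
g(3) = mex{0} = 1
g(4) = mex{0,1} = 2
g(5) = mex{1,2} = 0
g(6) = mex{0} = 1
g(7) = mex{0,1} = 2
g(8) = mex{0,1,2} = 3
So g(8) = 3.
By the Sprague-Grundy theorem, the Grundy value of a sum of independent games is the XOR of the component values.
Combined value = 0 XOR 5 XOR 3 = 6.

6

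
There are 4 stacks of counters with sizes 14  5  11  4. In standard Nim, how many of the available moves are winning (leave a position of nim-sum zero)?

3

Compute the nim-sum pairwise:
14 ⊕ 5 = 11
11 ⊕ 11 = 0
0 ⊕ 4 = 4
The overall nim-sum is X = 4. A stack of size p has a winning move iff p XOR X < p (reduce it to p XOR X).
  14: 14 XOR 4 = 10 < 14 — winning move (to 10).
  5: 5 XOR 4 = 1 < 5 — winning move (to 1).
  11: 11 XOR 4 = 15 ≥ 11 — no move.
  4: 4 XOR 4 = 0 < 4 — winning move (to 0).
That gives 3 winning moves.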